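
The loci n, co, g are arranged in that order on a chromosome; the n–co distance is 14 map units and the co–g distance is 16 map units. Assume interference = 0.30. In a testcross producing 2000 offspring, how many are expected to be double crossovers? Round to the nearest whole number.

31

Map distances give recombination frequencies of 0.140 and 0.160 for the two intervals.
With interference 0.30 (so coincidence = 0.70), expected double-crossover frequency = 0.140 × 0.160 × 0.70 = 0.01568.
Expected number = 0.01568 × 2000 = 31.36 ≈ 31.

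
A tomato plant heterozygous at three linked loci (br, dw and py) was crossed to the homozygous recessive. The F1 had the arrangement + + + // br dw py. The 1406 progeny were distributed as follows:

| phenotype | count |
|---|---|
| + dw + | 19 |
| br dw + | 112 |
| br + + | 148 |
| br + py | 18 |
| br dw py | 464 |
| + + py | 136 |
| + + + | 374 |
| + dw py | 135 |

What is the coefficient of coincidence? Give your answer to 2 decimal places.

The two rarest classes, + dw + and br + py, are the double crossovers. Comparing them with the parentals, only the dw allele has switched, so dw is the middle locus and the order is br – dw – py.
br–dw: (283 + 37)/1406 = 0.2276; dw–py: (248 + 37)/1406 = 0.2027.
Expected DCO frequency = 0.2276 × 0.2027 ≈ 0.04613; observed = 37/1406 ≈ 0.02632.
Coefficient of coincidence = 0.02632/0.04613 ≈ 0.57.

0.57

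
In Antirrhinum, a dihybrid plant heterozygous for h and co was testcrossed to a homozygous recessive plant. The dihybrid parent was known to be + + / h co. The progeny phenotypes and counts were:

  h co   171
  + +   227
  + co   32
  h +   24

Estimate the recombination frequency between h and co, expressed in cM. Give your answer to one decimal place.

The recombinant classes are + co and h +: 32 + 24 = 56.
Recombination frequency = 56/454 = 0.1233 ≈ 12.3%, i.e. 12.3 cM.

12.3 cM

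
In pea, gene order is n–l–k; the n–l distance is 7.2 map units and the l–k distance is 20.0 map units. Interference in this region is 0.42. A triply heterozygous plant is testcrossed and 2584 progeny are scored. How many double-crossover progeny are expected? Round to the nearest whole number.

Map distances give recombination frequencies of 0.072 and 0.200 for the two intervals.
With interference 0.42 (so coincidence = 0.58), expected double-crossover frequency = 0.072 × 0.200 × 0.58 = 0.00835.
Expected number = 0.00835 × 2584 = 21.58 ≈ 22.

22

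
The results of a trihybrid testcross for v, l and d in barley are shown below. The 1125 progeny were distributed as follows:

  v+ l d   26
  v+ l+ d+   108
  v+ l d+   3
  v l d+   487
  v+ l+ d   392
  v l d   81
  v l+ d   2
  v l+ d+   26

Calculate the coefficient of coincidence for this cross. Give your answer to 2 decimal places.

0.51

The two most frequent reciprocal classes, v l d+ and v+ l+ d, are the parental types, so the F1 was v l d+ / v+ l+ d.
The two rarest classes, v+ l d+ and v l+ d, are the double crossovers. Comparing them with the parentals, only the v allele has switched, so v is the middle locus and the order is d – v – l.
d–v: (189 + 5)/1125 = 0.1724; v–l: (52 + 5)/1125 = 0.0507.
Expected DCO frequency = 0.1724 × 0.0507 ≈ 0.00874; observed = 5/1125 ≈ 0.00444.
Coefficient of coincidence = 0.00444/0.00874 ≈ 0.51.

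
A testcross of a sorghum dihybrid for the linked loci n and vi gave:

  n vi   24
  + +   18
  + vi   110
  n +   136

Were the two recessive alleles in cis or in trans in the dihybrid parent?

The two most frequent classes are + vi (110) and n + (136); these are the parental (non-recombinant) types.
So the F1 carried + vi on one chromosome and n + on the other — the recessive alleles are on opposite chromosomes (trans / repulsion).

trans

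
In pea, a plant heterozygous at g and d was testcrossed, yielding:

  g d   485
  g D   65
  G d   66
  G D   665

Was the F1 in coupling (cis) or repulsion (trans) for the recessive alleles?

The two most frequent classes are G D (665) and g d (485); these are the parental (non-recombinant) types.
So the F1 carried G D on one chromosome and g d on the other — the recessive alleles are on the same chromosome (cis / coupling).

cis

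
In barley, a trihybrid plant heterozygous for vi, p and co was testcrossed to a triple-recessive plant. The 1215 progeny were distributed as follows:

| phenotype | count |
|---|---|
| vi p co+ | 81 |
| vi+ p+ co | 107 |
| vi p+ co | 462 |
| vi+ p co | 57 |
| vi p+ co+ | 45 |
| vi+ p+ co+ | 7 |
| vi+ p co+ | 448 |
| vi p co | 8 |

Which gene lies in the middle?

p

The two most frequent reciprocal classes, vi p+ co and vi+ p co+, are the parental types, so the F1 was vi p+ co / vi+ p co+.
The two rarest classes, vi p co and vi+ p+ co+, are the double crossovers. Comparing them with the parentals, only the p allele has switched, so p is the middle locus and the order is vi – p – co.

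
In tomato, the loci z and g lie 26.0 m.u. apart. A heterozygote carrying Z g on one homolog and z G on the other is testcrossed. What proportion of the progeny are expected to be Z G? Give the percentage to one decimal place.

13.0%

A map distance of 26.0 m.u. corresponds to a recombination frequency of 0.260.
The F1 is Z g / z G, so Z G is a recombinant gamete class with expected frequency r/2 = 0.260/2 = 0.1300.
That is 0.1300 = 13.0% of the progeny.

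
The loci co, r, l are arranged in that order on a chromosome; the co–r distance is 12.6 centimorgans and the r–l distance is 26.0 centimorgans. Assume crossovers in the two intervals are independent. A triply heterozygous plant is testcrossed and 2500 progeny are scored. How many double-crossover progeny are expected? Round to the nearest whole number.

Map distances give recombination frequencies of 0.126 and 0.260 for the two intervals.
With no interference, expected double-crossover frequency = 0.126 × 0.260 = 0.03276.
Expected number = 0.03276 × 2500 = 81.90 ≈ 82.

82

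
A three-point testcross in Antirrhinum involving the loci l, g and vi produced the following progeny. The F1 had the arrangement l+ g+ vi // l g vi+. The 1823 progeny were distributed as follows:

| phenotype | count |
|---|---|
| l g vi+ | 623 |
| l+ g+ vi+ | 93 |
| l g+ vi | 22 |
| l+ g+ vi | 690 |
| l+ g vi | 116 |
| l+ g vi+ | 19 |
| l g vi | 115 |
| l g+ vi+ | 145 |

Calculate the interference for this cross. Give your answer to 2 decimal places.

0.01

The two rarest classes, l g+ vi and l+ g vi+, are the double crossovers. Comparing them with the parentals, only the l allele has switched, so l is the middle locus and the order is g – l – vi.
g–l: (261 + 41)/1823 = 0.1657; l–vi: (208 + 41)/1823 = 0.1366.
Expected DCO frequency = 0.1657 × 0.1366 ≈ 0.02263; observed = 41/1823 ≈ 0.02249.
Coefficient of coincidence = 0.02249/0.02263 ≈ 0.99; interference = 1 − 0.99 = 0.01.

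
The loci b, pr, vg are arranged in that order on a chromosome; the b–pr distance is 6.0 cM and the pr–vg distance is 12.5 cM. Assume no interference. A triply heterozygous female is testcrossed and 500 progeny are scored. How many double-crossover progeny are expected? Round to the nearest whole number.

Map distances give recombination frequencies of 0.060 and 0.125 for the two intervals.
With no interference, expected double-crossover frequency = 0.060 × 0.125 = 0.00750.
Expected number = 0.00750 × 500 = 3.75 ≈ 4.

4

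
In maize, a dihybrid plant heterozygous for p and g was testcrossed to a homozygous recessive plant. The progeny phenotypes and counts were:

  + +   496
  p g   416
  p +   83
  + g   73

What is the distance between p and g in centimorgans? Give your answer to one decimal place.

The two most frequent classes, + + (496) and p g (416), are the parental types, so the F1 was + + / p g.
The recombinant classes are + g and p +: 73 + 83 = 156.
Recombination frequency = 156/1068 = 0.1461 ≈ 14.6%, i.e. 14.6 centimorgans.

14.6 centimorgans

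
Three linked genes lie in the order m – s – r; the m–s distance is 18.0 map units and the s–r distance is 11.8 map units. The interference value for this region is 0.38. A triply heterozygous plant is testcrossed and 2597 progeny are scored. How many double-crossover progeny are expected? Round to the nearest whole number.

34

Map distances give recombination frequencies of 0.180 and 0.118 for the two intervals.
With interference 0.38 (so coincidence = 0.62), expected double-crossover frequency = 0.180 × 0.118 × 0.62 = 0.01317.
Expected number = 0.01317 × 2597 = 34.20 ≈ 34.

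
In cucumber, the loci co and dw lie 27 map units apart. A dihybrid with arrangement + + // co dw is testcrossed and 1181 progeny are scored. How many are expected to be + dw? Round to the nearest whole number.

A map distance of 27 map units corresponds to a recombination frequency of 0.270.
The F1 is + + / co dw, so + dw is a recombinant gamete class with expected frequency r/2 = 0.270/2 = 0.1350.
Expected number = 0.1350 × 1181 = 159.44 ≈ 159.

159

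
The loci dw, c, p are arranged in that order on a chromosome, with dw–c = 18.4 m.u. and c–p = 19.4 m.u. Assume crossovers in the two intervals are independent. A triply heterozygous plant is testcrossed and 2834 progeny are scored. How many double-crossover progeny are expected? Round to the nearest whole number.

Map distances give recombination frequencies of 0.184 and 0.194 for the two intervals.
With no interference, expected double-crossover frequency = 0.184 × 0.194 = 0.03570.
Expected number = 0.03570 × 2834 = 101.16 ≈ 101.

101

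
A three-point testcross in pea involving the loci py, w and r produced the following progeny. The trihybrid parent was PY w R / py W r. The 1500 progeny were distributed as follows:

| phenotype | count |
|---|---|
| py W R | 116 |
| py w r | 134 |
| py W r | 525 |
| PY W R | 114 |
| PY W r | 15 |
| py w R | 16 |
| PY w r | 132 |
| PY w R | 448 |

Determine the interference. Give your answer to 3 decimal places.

0.403

The two rarest classes, py w R and PY W r, are the double crossovers. Comparing them with the parentals, only the py allele has switched, so py is the middle locus and the order is w – py – r.
w–py: (248 + 31)/1500 = 0.1860; py–r: (248 + 31)/1500 = 0.1860.
Expected DCO frequency = 0.1860 × 0.1860 ≈ 0.03460; observed = 31/1500 ≈ 0.02067.
Coefficient of coincidence = 0.02067/0.03460 ≈ 0.597; interference = 1 − 0.597 = 0.403.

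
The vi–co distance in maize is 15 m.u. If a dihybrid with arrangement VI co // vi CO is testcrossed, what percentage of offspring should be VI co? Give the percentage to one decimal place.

A map distance of 15 m.u. corresponds to a recombination frequency of 0.150.
The F1 is VI co / vi CO, so VI co is a parental gamete class with expected frequency (1 − r)/2 = 0.850/2 = 0.4250.
That is 0.4250 = 42.5% of the progeny.

42.5%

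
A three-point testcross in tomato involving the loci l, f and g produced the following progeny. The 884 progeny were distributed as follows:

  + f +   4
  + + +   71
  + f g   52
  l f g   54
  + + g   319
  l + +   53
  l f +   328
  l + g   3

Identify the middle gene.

The two most frequent reciprocal classes, + + g and l f +, are the parental types, so the F1 was + + g / l f +.
The two rarest classes, l + g and + f +, are the double crossovers. Comparing them with the parentals, only the l allele has switched, so l is the middle locus and the order is f – l – g.

l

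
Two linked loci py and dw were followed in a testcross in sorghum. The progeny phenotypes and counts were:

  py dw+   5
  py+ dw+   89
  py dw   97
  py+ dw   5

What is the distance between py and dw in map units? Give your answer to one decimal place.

5.1 map units

The two most frequent classes, py+ dw+ (89) and py dw (97), are the parental types, so the F1 was py+ dw+ / py dw.
The recombinant classes are py+ dw and py dw+: 5 + 5 = 10.
Recombination frequency = 10/196 = 0.0510 ≈ 5.1%, i.e. 5.1 map units.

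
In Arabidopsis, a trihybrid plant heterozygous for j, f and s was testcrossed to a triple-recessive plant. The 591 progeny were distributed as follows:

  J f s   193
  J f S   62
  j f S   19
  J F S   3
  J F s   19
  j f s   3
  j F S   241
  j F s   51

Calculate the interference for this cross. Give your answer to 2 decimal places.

The two most frequent reciprocal classes, j F S and J f s, are the parental types, so the F1 was j F S / J f s.
The two rarest classes, J F S and j f s, are the double crossovers. Comparing them with the parentals, only the j allele has switched, so j is the middle locus and the order is s – j – f.
s–j: (113 + 6)/591 = 0.2014; j–f: (38 + 6)/591 = 0.0745.
Expected DCO frequency = 0.2014 × 0.0745 ≈ 0.01500; observed = 6/591 ≈ 0.01015.
Coefficient of coincidence = 0.01015/0.01500 ≈ 0.68; interference = 1 − 0.68 = 0.32.

0.32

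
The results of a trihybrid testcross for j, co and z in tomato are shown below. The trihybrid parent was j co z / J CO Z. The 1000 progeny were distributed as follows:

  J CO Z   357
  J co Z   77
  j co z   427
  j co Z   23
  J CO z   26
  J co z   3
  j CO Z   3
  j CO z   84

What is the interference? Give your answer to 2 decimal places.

0.35

The two rarest classes, J co z and j CO Z, are the double crossovers. Comparing them with the parentals, only the j allele has switched, so j is the middle locus and the order is co – j – z.
co–j: (161 + 6)/1000 = 0.1670; j–z: (49 + 6)/1000 = 0.0550.
Expected DCO frequency = 0.1670 × 0.0550 ≈ 0.00919; observed = 6/1000 ≈ 0.00600.
Coefficient of coincidence = 0.00600/0.00919 ≈ 0.65; interference = 1 − 0.65 = 0.35.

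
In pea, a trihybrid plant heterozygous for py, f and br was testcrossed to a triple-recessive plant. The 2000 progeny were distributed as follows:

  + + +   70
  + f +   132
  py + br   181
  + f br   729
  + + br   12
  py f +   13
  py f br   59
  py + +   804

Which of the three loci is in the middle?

The two most frequent reciprocal classes, py + + and + f br, are the parental types, so the F1 was py + + / + f br.
The two rarest classes, py f + and + + br, are the double crossovers. Comparing them with the parentals, only the f allele has switched, so f is the middle locus and the order is py – f – br.

f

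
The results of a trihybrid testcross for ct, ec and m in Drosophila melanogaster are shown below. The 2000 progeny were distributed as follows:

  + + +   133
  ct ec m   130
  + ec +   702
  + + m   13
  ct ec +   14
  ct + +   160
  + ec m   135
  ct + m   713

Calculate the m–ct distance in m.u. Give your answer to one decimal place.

16.1 m.u.

The two most frequent reciprocal classes, + ec + and ct + m, are the parental types, so the F1 was + ec + / ct + m.
The two rarest classes, ct ec + and + + m, are the double crossovers. Comparing them with the parentals, only the ct allele has switched, so ct is the middle locus and the order is m – ct – ec.
Crossovers in the m–ct interval produce the single-crossover classes + ec m and ct + + (135 + 160 = 295) plus the double crossovers (27).
RF(m–ct) = (295 + 27) / 2000 = 322/2000 = 0.1610 → 16.1 m.u.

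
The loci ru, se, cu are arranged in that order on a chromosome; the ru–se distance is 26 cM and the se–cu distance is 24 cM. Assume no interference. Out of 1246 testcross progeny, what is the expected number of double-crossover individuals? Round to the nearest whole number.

78

Map distances give recombination frequencies of 0.260 and 0.240 for the two intervals.
With no interference, expected double-crossover frequency = 0.260 × 0.240 = 0.06240.
Expected number = 0.06240 × 1246 = 77.75 ≈ 78.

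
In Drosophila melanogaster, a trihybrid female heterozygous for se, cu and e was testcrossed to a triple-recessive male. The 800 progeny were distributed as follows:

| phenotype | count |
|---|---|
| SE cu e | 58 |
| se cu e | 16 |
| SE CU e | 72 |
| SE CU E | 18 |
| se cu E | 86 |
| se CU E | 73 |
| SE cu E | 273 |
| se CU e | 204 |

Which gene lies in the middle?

The two most frequent reciprocal classes, se CU e and SE cu E, are the parental types, so the F1 was se CU e / SE cu E.
The two rarest classes, se cu e and SE CU E, are the double crossovers. Comparing them with the parentals, only the cu allele has switched, so cu is the middle locus and the order is se – cu – e.

cu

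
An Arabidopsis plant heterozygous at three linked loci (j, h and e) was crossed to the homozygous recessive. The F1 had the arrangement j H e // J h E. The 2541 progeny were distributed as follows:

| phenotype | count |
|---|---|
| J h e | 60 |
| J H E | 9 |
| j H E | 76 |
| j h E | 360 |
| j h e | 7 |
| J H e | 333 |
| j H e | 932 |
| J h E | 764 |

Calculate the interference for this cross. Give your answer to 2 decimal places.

0.62

The two rarest classes, j h e and J H E, are the double crossovers. Comparing them with the parentals, only the h allele has switched, so h is the middle locus and the order is e – h – j.
e–h: (136 + 16)/2541 = 0.0598; h–j: (693 + 16)/2541 = 0.2790.
Expected DCO frequency = 0.0598 × 0.2790 ≈ 0.01668; observed = 16/2541 ≈ 0.00630.
Coefficient of coincidence = 0.00630/0.01668 ≈ 0.38; interference = 1 − 0.38 = 0.62.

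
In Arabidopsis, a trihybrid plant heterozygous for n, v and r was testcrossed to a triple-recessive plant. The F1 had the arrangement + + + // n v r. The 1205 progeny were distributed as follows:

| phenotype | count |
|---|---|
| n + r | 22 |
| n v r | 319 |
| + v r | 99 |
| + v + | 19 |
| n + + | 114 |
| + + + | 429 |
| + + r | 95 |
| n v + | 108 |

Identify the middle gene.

The two rarest classes, + v + and n + r, are the double crossovers. Comparing them with the parentals, only the v allele has switched, so v is the middle locus and the order is r – v – n.

v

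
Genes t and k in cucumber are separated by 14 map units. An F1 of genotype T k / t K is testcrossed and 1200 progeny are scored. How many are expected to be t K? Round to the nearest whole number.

A map distance of 14 map units corresponds to a recombination frequency of 0.140.
The F1 is T k / t K, so t K is a parental gamete class with expected frequency (1 − r)/2 = 0.860/2 = 0.4300.
Expected number = 0.4300 × 1200 = 516.00 ≈ 516.

516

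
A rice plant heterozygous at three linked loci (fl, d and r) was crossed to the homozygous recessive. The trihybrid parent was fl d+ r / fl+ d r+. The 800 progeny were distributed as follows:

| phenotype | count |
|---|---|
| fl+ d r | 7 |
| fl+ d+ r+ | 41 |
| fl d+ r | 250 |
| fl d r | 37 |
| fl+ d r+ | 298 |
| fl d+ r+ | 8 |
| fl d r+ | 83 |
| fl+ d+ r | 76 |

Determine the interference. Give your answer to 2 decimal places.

0.26

The two rarest classes, fl d+ r+ and fl+ d r, are the double crossovers. Comparing them with the parentals, only the r allele has switched, so r is the middle locus and the order is fl – r – d.
fl–r: (159 + 15)/800 = 0.2175; r–d: (78 + 15)/800 = 0.1163.
Expected DCO frequency = 0.2175 × 0.1163 ≈ 0.02530; observed = 15/800 ≈ 0.01875.
Coefficient of coincidence = 0.01875/0.02530 ≈ 0.74; interference = 1 − 0.74 = 0.26.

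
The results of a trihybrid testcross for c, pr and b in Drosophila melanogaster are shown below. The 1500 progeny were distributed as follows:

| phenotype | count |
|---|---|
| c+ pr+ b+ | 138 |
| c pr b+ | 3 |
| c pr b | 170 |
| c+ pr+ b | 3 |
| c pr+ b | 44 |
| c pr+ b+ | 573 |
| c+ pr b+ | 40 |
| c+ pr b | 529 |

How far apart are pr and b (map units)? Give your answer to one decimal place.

6.0 map units

The two most frequent reciprocal classes, c pr+ b+ and c+ pr b, are the parental types, so the F1 was c pr+ b+ / c+ pr b.
The two rarest classes, c pr b+ and c+ pr+ b, are the double crossovers. Comparing them with the parentals, only the pr allele has switched, so pr is the middle locus and the order is b – pr – c.
Crossovers in the b–pr interval produce the single-crossover classes c pr+ b and c+ pr b+ (44 + 40 = 84) plus the double crossovers (6).
RF(b–pr) = (84 + 6) / 1500 = 90/1500 = 0.0600 → 6.0 map units.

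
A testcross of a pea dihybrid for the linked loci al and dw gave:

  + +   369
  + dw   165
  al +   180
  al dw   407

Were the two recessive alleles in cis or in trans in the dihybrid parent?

cis

The two most frequent classes are + + (369) and al dw (407); these are the parental (non-recombinant) types.
So the F1 carried + + on one chromosome and al dw on the other — the recessive alleles are on the same chromosome (cis / coupling).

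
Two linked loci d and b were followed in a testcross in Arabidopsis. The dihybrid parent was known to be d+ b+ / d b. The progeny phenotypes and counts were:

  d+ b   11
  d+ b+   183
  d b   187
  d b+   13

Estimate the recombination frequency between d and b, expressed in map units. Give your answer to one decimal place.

6.1 map units

The recombinant classes are d+ b and d b+: 11 + 13 = 24.
Recombination frequency = 24/394 = 0.0609 ≈ 6.1%, i.e. 6.1 map units.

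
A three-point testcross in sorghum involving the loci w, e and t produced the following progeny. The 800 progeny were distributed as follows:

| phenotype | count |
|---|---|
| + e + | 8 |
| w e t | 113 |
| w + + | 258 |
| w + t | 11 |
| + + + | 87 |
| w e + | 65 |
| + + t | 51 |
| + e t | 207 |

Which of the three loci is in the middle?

t

The two most frequent reciprocal classes, + e t and w + +, are the parental types, so the F1 was + e t / w + +.
The two rarest classes, + e + and w + t, are the double crossovers. Comparing them with the parentals, only the t allele has switched, so t is the middle locus and the order is w – t – e.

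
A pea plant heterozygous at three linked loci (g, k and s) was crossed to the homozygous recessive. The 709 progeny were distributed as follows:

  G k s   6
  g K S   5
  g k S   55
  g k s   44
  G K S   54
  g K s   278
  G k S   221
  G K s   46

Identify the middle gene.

The two most frequent reciprocal classes, g K s and G k S, are the parental types, so the F1 was g K s / G k S.
The two rarest classes, g K S and G k s, are the double crossovers. Comparing them with the parentals, only the s allele has switched, so s is the middle locus and the order is g – s – k.

s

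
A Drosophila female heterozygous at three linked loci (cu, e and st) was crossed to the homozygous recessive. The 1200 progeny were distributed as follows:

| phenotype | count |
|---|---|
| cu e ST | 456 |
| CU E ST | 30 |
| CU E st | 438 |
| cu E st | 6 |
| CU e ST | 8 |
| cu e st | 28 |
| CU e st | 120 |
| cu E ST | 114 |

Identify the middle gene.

cu

The two most frequent reciprocal classes, cu e ST and CU E st, are the parental types, so the F1 was cu e ST / CU E st.
The two rarest classes, CU e ST and cu E st, are the double crossovers. Comparing them with the parentals, only the cu allele has switched, so cu is the middle locus and the order is e – cu – st.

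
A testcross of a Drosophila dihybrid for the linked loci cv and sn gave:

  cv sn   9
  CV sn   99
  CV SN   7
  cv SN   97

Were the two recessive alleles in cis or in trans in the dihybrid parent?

The two most frequent classes are CV sn (99) and cv SN (97); these are the parental (non-recombinant) types.
So the F1 carried CV sn on one chromosome and cv SN on the other — the recessive alleles are on opposite chromosomes (trans / repulsion).

trans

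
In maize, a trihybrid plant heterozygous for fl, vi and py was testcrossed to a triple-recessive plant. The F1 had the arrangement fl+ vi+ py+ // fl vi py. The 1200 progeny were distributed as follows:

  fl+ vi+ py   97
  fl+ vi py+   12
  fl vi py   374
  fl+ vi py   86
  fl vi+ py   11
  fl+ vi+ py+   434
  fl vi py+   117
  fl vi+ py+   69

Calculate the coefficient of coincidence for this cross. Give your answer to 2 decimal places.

The two rarest classes, fl+ vi py+ and fl vi+ py, are the double crossovers. Comparing them with the parentals, only the vi allele has switched, so vi is the middle locus and the order is fl – vi – py.
fl–vi: (155 + 23)/1200 = 0.1483; vi–py: (214 + 23)/1200 = 0.1975.
Expected DCO frequency = 0.1483 × 0.1975 ≈ 0.02929; observed = 23/1200 ≈ 0.01917.
Coefficient of coincidence = 0.01917/0.02929 ≈ 0.65.

0.65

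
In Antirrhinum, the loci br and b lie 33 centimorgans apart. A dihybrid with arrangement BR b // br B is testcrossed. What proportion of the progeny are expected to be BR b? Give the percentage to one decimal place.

A map distance of 33 centimorgans corresponds to a recombination frequency of 0.330.
The F1 is BR b / br B, so BR b is a parental gamete class with expected frequency (1 − r)/2 = 0.670/2 = 0.3350.
That is 0.3350 = 33.5% of the progeny.

33.5%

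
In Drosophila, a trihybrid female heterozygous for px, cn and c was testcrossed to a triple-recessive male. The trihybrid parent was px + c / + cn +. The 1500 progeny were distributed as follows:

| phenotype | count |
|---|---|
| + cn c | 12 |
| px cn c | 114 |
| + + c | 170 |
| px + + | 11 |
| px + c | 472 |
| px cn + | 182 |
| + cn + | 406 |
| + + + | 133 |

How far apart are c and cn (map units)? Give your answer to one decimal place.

The two rarest classes, px + + and + cn c, are the double crossovers. Comparing them with the parentals, only the c allele has switched, so c is the middle locus and the order is px – c – cn.
Crossovers in the c–cn interval produce the single-crossover classes px cn c and + + + (114 + 133 = 247) plus the double crossovers (23).
RF(c–cn) = (247 + 23) / 1500 = 270/1500 = 0.1800 → 18.0 map units.

18.0 map units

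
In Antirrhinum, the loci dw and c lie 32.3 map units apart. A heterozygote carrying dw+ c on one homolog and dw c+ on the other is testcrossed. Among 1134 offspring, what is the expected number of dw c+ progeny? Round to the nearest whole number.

A map distance of 32.3 map units corresponds to a recombination frequency of 0.323.
The F1 is dw+ c / dw c+, so dw c+ is a parental gamete class with expected frequency (1 − r)/2 = 0.677/2 = 0.3385.
Expected number = 0.3385 × 1134 = 383.86 ≈ 384.

384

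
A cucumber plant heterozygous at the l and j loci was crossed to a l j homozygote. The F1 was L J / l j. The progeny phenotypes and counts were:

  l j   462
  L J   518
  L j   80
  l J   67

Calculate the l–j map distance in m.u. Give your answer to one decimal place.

13.0 m.u.

The recombinant classes are L j and l J: 80 + 67 = 147.
Recombination frequency = 147/1127 = 0.1304 ≈ 13.0%, i.e. 13.0 m.u.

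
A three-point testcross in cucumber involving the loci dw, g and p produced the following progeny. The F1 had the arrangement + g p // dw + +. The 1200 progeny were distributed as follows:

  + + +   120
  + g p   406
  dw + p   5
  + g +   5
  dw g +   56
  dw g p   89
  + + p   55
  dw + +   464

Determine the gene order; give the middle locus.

p

The two rarest classes, + g + and dw + p, are the double crossovers. Comparing them with the parentals, only the p allele has switched, so p is the middle locus and the order is dw – p – g.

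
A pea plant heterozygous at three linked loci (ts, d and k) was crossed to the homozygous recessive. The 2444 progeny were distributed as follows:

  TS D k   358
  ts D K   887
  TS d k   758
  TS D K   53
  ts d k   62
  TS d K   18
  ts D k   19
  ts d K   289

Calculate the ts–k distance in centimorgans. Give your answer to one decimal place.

The two most frequent reciprocal classes, TS d k and ts D K, are the parental types, so the F1 was TS d k / ts D K.
The two rarest classes, TS d K and ts D k, are the double crossovers. Comparing them with the parentals, only the k allele has switched, so k is the middle locus and the order is ts – k – d.
Crossovers in the ts–k interval produce the single-crossover classes ts d k and TS D K (62 + 53 = 115) plus the double crossovers (37).
RF(ts–k) = (115 + 37) / 2444 = 152/2444 = 0.0622 → 6.2 centimorgans.

6.2 centimorgans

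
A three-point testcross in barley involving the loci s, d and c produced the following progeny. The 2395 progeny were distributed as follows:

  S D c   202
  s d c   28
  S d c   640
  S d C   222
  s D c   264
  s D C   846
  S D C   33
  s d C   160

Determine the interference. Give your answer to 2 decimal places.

0.37

The two most frequent reciprocal classes, S d c and s D C, are the parental types, so the F1 was S d c / s D C.
The two rarest classes, s d c and S D C, are the double crossovers. Comparing them with the parentals, only the s allele has switched, so s is the middle locus and the order is c – s – d.
c–s: (486 + 61)/2395 = 0.2284; s–d: (362 + 61)/2395 = 0.1766.
Expected DCO frequency = 0.2284 × 0.1766 ≈ 0.04034; observed = 61/2395 ≈ 0.02547.
Coefficient of coincidence = 0.02547/0.04034 ≈ 0.63; interference = 1 − 0.63 = 0.37.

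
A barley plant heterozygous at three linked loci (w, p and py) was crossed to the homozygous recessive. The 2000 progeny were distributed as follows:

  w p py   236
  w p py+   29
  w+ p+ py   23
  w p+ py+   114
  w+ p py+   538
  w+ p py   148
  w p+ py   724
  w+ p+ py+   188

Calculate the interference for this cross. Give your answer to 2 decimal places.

The two most frequent reciprocal classes, w p+ py and w+ p py+, are the parental types, so the F1 was w p+ py / w+ p py+.
The two rarest classes, w+ p+ py and w p py+, are the double crossovers. Comparing them with the parentals, only the w allele has switched, so w is the middle locus and the order is p – w – py.
p–w: (424 + 52)/2000 = 0.2380; w–py: (262 + 52)/2000 = 0.1570.
Expected DCO frequency = 0.2380 × 0.1570 ≈ 0.03737; observed = 52/2000 ≈ 0.02600.
Coefficient of coincidence = 0.02600/0.03737 ≈ 0.70; interference = 1 − 0.70 = 0.30.

0.30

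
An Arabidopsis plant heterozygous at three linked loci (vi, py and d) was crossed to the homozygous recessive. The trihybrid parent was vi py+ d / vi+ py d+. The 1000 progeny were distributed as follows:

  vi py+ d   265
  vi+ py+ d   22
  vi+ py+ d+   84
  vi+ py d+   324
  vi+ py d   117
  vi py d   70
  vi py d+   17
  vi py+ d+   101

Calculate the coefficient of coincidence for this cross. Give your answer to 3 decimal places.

0.786

The two rarest classes, vi+ py+ d and vi py d+, are the double crossovers. Comparing them with the parentals, only the vi allele has switched, so vi is the middle locus and the order is py – vi – d.
py–vi: (154 + 39)/1000 = 0.1930; vi–d: (218 + 39)/1000 = 0.2570.
Expected DCO frequency = 0.1930 × 0.2570 ≈ 0.04960; observed = 39/1000 ≈ 0.03900.
Coefficient of coincidence = 0.03900/0.04960 ≈ 0.786.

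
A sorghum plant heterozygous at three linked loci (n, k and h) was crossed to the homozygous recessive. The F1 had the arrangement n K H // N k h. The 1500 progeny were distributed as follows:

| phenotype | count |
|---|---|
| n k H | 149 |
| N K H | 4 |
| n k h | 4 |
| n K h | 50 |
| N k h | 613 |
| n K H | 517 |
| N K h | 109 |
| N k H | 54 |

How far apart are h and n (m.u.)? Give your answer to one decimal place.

The two rarest classes, N K H and n k h, are the double crossovers. Comparing them with the parentals, only the n allele has switched, so n is the middle locus and the order is k – n – h.
Crossovers in the n–h interval produce the single-crossover classes n K h and N k H (50 + 54 = 104) plus the double crossovers (8).
RF(n–h) = (104 + 8) / 1500 = 112/1500 = 0.0747 → 7.5 m.u.

7.5 m.u.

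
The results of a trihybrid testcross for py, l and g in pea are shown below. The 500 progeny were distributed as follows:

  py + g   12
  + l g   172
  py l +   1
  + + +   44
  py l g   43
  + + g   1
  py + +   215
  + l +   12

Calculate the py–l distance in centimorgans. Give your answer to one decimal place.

The two most frequent reciprocal classes, + l g and py + +, are the parental types, so the F1 was + l g / py + +.
The two rarest classes, + + g and py l +, are the double crossovers. Comparing them with the parentals, only the l allele has switched, so l is the middle locus and the order is py – l – g.
Crossovers in the py–l interval produce the single-crossover classes py l g and + + + (43 + 44 = 87) plus the double crossovers (2).
RF(py–l) = (87 + 2) / 500 = 89/500 = 0.1780 → 17.8 centimorgans.

17.8 centimorgans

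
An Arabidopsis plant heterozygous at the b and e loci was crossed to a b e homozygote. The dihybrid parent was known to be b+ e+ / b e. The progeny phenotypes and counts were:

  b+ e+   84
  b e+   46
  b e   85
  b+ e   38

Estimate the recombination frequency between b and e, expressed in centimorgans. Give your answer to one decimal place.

33.2 centimorgans

The recombinant classes are b+ e and b e+: 38 + 46 = 84.
Recombination frequency = 84/253 = 0.3320 ≈ 33.2%, i.e. 33.2 centimorgans.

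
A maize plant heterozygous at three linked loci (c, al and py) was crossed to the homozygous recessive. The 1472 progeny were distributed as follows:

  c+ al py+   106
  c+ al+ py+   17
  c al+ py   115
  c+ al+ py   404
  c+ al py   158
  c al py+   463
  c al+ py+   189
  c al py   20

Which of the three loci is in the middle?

The two most frequent reciprocal classes, c+ al+ py and c al py+, are the parental types, so the F1 was c+ al+ py / c al py+.
The two rarest classes, c+ al+ py+ and c al py, are the double crossovers. Comparing them with the parentals, only the py allele has switched, so py is the middle locus and the order is al – py – c.

py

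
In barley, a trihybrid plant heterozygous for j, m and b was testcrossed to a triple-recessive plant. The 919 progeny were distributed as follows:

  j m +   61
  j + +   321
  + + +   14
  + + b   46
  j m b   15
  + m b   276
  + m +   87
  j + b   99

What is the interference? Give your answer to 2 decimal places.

0.09

The two most frequent reciprocal classes, + m b and j + +, are the parental types, so the F1 was + m b / j + +.
The two rarest classes, j m b and + + +, are the double crossovers. Comparing them with the parentals, only the j allele has switched, so j is the middle locus and the order is m – j – b.
m–j: (107 + 29)/919 = 0.1480; j–b: (186 + 29)/919 = 0.2339.
Expected DCO frequency = 0.1480 × 0.2339 ≈ 0.03462; observed = 29/919 ≈ 0.03156.
Coefficient of coincidence = 0.03156/0.03462 ≈ 0.91; interference = 1 − 0.91 = 0.09.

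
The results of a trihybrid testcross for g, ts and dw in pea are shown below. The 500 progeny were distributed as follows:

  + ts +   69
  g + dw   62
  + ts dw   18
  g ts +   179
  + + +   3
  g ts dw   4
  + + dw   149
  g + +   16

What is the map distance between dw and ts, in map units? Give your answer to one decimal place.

8.2 map units

The two most frequent reciprocal classes, g ts + and + + dw, are the parental types, so the F1 was g ts + / + + dw.
The two rarest classes, g ts dw and + + +, are the double crossovers. Comparing them with the parentals, only the dw allele has switched, so dw is the middle locus and the order is ts – dw – g.
Crossovers in the ts–dw interval produce the single-crossover classes g + + and + ts dw (16 + 18 = 34) plus the double crossovers (7).
RF(ts–dw) = (34 + 7) / 500 = 41/500 = 0.0820 → 8.2 map units.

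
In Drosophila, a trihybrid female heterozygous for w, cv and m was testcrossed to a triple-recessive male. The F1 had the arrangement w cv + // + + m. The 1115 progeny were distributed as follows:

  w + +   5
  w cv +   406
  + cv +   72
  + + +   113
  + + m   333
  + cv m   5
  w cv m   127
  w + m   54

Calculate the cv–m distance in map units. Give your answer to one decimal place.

22.4 map units

The two rarest classes, w + + and + cv m, are the double crossovers. Comparing them with the parentals, only the cv allele has switched, so cv is the middle locus and the order is w – cv – m.
Crossovers in the cv–m interval produce the single-crossover classes w cv m and + + + (127 + 113 = 240) plus the double crossovers (10).
RF(cv–m) = (240 + 10) / 1115 = 250/1115 = 0.2242 → 22.4 map units.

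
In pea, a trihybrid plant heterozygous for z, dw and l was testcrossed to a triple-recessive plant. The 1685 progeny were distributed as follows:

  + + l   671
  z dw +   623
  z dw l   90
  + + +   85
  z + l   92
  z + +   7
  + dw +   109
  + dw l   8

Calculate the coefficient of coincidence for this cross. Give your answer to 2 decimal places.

The two most frequent reciprocal classes, + + l and z dw +, are the parental types, so the F1 was + + l / z dw +.
The two rarest classes, + dw l and z + +, are the double crossovers. Comparing them with the parentals, only the dw allele has switched, so dw is the middle locus and the order is z – dw – l.
z–dw: (201 + 15)/1685 = 0.1282; dw–l: (175 + 15)/1685 = 0.1128.
Expected DCO frequency = 0.1282 × 0.1128 ≈ 0.01446; observed = 15/1685 ≈ 0.00890.
Coefficient of coincidence = 0.00890/0.01446 ≈ 0.62.

0.62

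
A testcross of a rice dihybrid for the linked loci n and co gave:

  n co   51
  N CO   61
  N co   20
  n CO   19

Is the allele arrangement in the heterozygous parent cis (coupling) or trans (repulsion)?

The two most frequent classes are N CO (61) and n co (51); these are the parental (non-recombinant) types.
So the F1 carried N CO on one chromosome and n co on the other — the recessive alleles are on the same chromosome (cis / coupling).

cis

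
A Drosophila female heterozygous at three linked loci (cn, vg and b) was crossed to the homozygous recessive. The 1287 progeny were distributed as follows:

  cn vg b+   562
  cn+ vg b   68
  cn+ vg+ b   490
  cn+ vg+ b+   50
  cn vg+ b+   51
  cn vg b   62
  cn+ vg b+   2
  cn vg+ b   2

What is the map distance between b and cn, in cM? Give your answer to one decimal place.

The two most frequent reciprocal classes, cn vg b+ and cn+ vg+ b, are the parental types, so the F1 was cn vg b+ / cn+ vg+ b.
The two rarest classes, cn+ vg b+ and cn vg+ b, are the double crossovers. Comparing them with the parentals, only the cn allele has switched, so cn is the middle locus and the order is b – cn – vg.
Crossovers in the b–cn interval produce the single-crossover classes cn vg b and cn+ vg+ b+ (62 + 50 = 112) plus the double crossovers (4).
RF(b–cn) = (112 + 4) / 1287 = 116/1287 = 0.0901 → 9.0 cM.

9.0 cM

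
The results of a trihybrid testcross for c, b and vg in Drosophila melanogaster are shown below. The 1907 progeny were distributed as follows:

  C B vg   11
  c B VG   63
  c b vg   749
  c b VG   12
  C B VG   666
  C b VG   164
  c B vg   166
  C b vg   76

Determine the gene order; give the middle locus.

The two most frequent reciprocal classes, c b vg and C B VG, are the parental types, so the F1 was c b vg / C B VG.
The two rarest classes, c b VG and C B vg, are the double crossovers. Comparing them with the parentals, only the vg allele has switched, so vg is the middle locus and the order is b – vg – c.

vg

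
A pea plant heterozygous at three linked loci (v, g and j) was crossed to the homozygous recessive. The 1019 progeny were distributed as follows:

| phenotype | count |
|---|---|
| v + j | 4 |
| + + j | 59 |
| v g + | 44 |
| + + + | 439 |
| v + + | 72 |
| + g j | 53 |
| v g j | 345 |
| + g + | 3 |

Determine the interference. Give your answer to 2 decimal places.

0.51

The two most frequent reciprocal classes, v g j and + + +, are the parental types, so the F1 was v g j / + + +.
The two rarest classes, v + j and + g +, are the double crossovers. Comparing them with the parentals, only the g allele has switched, so g is the middle locus and the order is v – g – j.
v–g: (125 + 7)/1019 = 0.1295; g–j: (103 + 7)/1019 = 0.1079.
Expected DCO frequency = 0.1295 × 0.1079 ≈ 0.01397; observed = 7/1019 ≈ 0.00687.
Coefficient of coincidence = 0.00687/0.01397 ≈ 0.49; interference = 1 − 0.49 = 0.51.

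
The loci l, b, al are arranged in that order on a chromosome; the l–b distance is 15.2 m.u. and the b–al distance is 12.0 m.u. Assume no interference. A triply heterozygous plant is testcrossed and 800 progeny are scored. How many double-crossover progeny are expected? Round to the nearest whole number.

Map distances give recombination frequencies of 0.152 and 0.120 for the two intervals.
With no interference, expected double-crossover frequency = 0.152 × 0.120 = 0.01824.
Expected number = 0.01824 × 800 = 14.59 ≈ 15.

15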